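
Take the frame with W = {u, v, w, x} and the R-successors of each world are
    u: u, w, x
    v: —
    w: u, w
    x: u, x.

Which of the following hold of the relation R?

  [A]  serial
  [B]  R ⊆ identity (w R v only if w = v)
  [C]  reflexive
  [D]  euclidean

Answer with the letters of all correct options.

none

(A) not serial: v has no R-successor.
(B) not ⊆ identity: u R w with u ≠ w.
(C) not reflexive: not v R v.
(D) not euclidean: u R w and u R x but not w R x.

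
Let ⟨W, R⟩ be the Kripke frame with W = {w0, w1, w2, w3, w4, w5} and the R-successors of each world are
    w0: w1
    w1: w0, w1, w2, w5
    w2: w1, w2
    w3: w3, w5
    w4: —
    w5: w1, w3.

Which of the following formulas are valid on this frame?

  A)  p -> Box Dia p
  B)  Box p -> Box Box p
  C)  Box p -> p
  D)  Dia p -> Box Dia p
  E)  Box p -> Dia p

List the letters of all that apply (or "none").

R is not reflexive: not w0 R w0.
R is symmetric: every R-edge is matched by its reverse.
R is not transitive: w0 R w1 and w1 R w0 but not w0 R w0.
R is not euclidean: w1 R w0 and w1 R w2 but not w0 R w2.
R is not serial: w4 has no R-successor.
(A) p -> Box Dia p is axiom B, which corresponds to symmetry. R is symmetric — valid.
(B) Box p -> Box Box p is axiom 4, which corresponds to transitivity. R is not transitive — not valid.
(C) Box p -> p is axiom T; it is valid on a frame exactly when R is reflexive. R is not reflexive, so not valid.
(D) Dia p -> Box Dia p (axiom 5) characterises the euclidean frames. R is not euclidean — not valid.
(E) Box p -> Dia p is axiom D, which corresponds to seriality. R is not serial — not valid.

A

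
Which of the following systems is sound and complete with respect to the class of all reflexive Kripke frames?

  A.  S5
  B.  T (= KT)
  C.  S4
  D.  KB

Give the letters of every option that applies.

B

(A) S5 is determined by the class of reflexive, symmetric, and transitive frames.
(B) T (= KT) is determined by exactly this class.
(C) S4 is determined by the class of reflexive and transitive frames.
(D) KB is determined by the class of symmetric frames.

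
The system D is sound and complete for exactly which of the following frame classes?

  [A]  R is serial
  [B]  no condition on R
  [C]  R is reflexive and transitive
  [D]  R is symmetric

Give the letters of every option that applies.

(A) D is sound and complete for exactly this class.
(B) this class determines K, not D.
(C) this class determines S4, not D.
(D) this class determines KB, not D.

A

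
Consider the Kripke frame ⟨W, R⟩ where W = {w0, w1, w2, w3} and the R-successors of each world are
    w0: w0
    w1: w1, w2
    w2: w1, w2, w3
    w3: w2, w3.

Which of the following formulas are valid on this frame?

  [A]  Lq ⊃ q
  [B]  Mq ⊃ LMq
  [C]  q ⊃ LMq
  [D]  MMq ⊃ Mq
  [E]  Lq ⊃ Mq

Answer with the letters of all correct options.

R is reflexive: each world relates to itself.
R is symmetric: every R-edge is matched by its reverse.
R is not transitive: w1 R w2 and w2 R w3 but not w1 R w3.
R is not euclidean: w2 R w1 and w2 R w3 but not w1 R w3.
R is serial: every world has an R-successor.
(A) axiom T: valid iff R is reflexive. R is reflexive — valid.
(B) axiom 5: valid iff R is euclidean. R is not euclidean — not valid.
(C) q ⊃ LMq is axiom B; it is valid on a frame exactly when R is symmetric. R is symmetric, so valid.
(D) MMq ⊃ Mq is the dual of axiom 4; it is valid on a frame exactly when R is transitive. R is not transitive, so not valid.
(E) Lq ⊃ Mq is axiom D; it is valid on a frame exactly when R is serial. R is serial, so valid.

A, C, E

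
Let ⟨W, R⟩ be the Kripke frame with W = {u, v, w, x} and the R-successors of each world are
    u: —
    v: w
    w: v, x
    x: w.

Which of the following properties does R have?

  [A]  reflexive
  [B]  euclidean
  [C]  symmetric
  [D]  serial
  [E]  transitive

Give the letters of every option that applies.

C

(A) not reflexive: not u R u.
(B) not euclidean: w R v and w R x but not v R x.
(C) symmetric: every R-edge is matched by its reverse.
(D) not serial: u has no R-successor.
(E) not transitive: v R w and w R v but not v R v.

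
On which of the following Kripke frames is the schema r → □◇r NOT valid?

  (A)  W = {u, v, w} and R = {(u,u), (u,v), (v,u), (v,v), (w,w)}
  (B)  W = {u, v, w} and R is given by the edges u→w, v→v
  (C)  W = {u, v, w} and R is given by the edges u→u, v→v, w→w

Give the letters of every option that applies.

B

The schema r → □◇r is axiom B; it is valid on a frame iff R is symmetric.
(A) R is symmetric (every R-edge is matched by its reverse), so the schema is valid here.
(B) R is not symmetric (u R w but not w R u), so the schema fails here.
(C) R is symmetric (every R-edge is matched by its reverse), so the schema is valid here.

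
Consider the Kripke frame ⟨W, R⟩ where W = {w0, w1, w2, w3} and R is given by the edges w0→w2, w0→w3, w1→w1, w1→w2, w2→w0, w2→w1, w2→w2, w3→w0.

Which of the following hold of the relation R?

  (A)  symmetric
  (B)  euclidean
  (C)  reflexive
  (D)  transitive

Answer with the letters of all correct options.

(A) symmetric: every R-edge is matched by its reverse.
(B) not euclidean: w0 R w2 and w0 R w3 but not w2 R w3.
(C) not reflexive: not w0 R w0.
(D) not transitive: w0 R w2 and w2 R w0 but not w0 R w0.

A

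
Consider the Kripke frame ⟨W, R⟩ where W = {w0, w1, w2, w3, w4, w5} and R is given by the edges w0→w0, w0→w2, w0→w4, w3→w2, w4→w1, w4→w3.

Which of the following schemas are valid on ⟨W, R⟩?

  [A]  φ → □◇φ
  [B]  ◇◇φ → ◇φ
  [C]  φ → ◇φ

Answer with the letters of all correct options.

none

R is not reflexive: not w1 R w1.
R is not symmetric: w0 R w2 but not w2 R w0.
R is not transitive: w0 R w4 and w4 R w1 but not w0 R w1.
(A) φ → □◇φ (axiom B) characterises the symmetric frames. R is not symmetric — not valid.
(B) ◇◇φ → ◇φ (the dual of axiom 4) characterises the transitive frames. R is not transitive — not valid.
(C) the dual of axiom T: valid iff R is reflexive. R is not reflexive — not valid.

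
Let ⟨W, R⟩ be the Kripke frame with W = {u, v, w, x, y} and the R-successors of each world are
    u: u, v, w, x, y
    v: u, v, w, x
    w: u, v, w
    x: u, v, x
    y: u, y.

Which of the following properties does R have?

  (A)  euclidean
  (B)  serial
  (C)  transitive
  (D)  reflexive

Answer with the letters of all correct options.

(A) not euclidean: u R v and u R y but not v R y.
(B) serial: every world has an R-successor.
(C) not transitive: v R u and u R y but not v R y.
(D) reflexive: each world relates to itself.

B, D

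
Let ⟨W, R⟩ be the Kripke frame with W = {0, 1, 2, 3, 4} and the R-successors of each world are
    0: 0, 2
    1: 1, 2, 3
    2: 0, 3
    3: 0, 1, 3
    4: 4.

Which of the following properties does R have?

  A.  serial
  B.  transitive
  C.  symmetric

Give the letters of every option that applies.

(A) serial: every world has an R-successor.
(B) not transitive: 0 R 2 and 2 R 3 but not 0 R 3.
(C) not symmetric: 1 R 2 but not 2 R 1.

A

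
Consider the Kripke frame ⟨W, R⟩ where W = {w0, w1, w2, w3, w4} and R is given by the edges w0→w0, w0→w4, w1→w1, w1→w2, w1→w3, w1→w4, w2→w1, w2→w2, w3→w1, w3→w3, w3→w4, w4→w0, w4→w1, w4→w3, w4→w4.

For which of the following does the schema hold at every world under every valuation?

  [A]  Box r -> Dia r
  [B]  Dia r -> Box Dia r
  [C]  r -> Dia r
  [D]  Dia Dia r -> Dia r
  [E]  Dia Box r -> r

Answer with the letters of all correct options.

R is reflexive: each world relates to itself.
R is symmetric: every R-edge is matched by its reverse.
R is not transitive: w0 R w4 and w4 R w1 but not w0 R w1.
R is not euclidean: w1 R w2 and w1 R w3 but not w2 R w3.
R is serial: every world has an R-successor.
(A) axiom D: valid iff R is serial. R is serial — valid.
(B) Dia r -> Box Dia r is axiom 5, which corresponds to the euclidean property. R is not euclidean — not valid.
(C) r -> Dia r is the dual of axiom T; it is valid on a frame exactly when R is reflexive. R is reflexive, so valid.
(D) Dia Dia r -> Dia r is the dual of axiom 4, which corresponds to transitivity. R is not transitive — not valid.
(E) the dual of axiom B: valid iff R is symmetric. R is symmetric — valid.

A, C, E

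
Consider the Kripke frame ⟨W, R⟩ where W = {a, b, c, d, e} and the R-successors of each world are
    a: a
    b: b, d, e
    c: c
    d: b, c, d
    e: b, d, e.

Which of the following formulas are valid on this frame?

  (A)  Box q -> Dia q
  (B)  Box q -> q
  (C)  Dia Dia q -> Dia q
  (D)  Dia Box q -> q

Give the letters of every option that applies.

A, B

R is reflexive: each world relates to itself.
R is not symmetric: d R c but not c R d.
R is not transitive: b R d and d R c but not b R c.
R is serial: every world has an R-successor.
(A) Box q -> Dia q is axiom D, which corresponds to seriality. R is serial — valid.
(B) Box q -> q is axiom T, which corresponds to reflexivity. R is reflexive — valid.
(C) Dia Dia q -> Dia q (the dual of axiom 4) characterises the transitive frames. R is not transitive — not valid.
(D) Dia Box q -> q is the dual of axiom B; it is valid on a frame exactly when R is symmetric. R is not symmetric, so not valid.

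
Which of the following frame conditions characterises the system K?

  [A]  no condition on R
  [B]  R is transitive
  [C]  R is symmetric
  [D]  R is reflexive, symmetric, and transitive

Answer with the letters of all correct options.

A

(A) K is sound and complete for exactly this class.
(B) this class determines K4, not K.
(C) this class determines KB, not K.
(D) this class determines S5, not K.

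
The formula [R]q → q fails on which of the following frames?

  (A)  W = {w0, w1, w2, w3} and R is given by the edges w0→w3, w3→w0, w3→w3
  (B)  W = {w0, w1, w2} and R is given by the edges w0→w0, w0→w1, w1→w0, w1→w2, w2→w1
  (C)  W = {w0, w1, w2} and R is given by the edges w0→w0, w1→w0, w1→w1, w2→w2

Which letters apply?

A, B

The schema [R]q → q is axiom T; it is valid on a frame iff R is reflexive.
(A) R is not reflexive (not w0 R w0), so the schema fails here.
(B) R is not reflexive (not w1 R w1), so the schema fails here.
(C) R is reflexive (each world relates to itself), so the schema is valid here.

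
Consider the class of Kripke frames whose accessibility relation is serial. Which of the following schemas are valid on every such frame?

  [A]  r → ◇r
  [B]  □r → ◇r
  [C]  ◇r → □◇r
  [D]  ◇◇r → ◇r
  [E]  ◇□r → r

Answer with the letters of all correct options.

B

(A) r → ◇r (the dual of axiom T) characterises the reflexive frames. Such an R need not be reflexive — not valid.
(B) □r → ◇r (axiom D) characterises the serial frames. Every such R is serial — valid.
(C) ◇r → □◇r is axiom 5; it is valid on a frame exactly when R is euclidean. Such an R need not be euclidean, so not valid.
(D) ◇◇r → ◇r is the dual of axiom 4; it is valid on a frame exactly when R is transitive. Such an R need not be transitive, so not valid.
(E) ◇□r → r is the dual of axiom B, which corresponds to symmetry. Such an R need not be symmetric — not valid.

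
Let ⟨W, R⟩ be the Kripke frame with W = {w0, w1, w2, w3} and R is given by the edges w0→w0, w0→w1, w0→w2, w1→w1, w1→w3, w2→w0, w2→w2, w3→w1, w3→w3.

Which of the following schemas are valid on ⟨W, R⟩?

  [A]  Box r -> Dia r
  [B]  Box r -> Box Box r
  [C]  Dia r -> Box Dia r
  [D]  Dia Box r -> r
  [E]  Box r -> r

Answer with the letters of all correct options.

A, E

R is reflexive: each world relates to itself.
R is not symmetric: w0 R w1 but not w1 R w0.
R is not transitive: w0 R w1 and w1 R w3 but not w0 R w3.
R is not euclidean: w0 R w1 and w0 R w0 but not w1 R w0.
R is serial: every world has an R-successor.
(A) Box r -> Dia r (axiom D) characterises the serial frames. R is serial — valid.
(B) Box r -> Box Box r (axiom 4) characterises the transitive frames. R is not transitive — not valid.
(C) Dia r -> Box Dia r is axiom 5, which corresponds to the euclidean property. R is not euclidean — not valid.
(D) the dual of axiom B: valid iff R is symmetric. R is not symmetric — not valid.
(E) axiom T: valid iff R is reflexive. R is reflexive — valid.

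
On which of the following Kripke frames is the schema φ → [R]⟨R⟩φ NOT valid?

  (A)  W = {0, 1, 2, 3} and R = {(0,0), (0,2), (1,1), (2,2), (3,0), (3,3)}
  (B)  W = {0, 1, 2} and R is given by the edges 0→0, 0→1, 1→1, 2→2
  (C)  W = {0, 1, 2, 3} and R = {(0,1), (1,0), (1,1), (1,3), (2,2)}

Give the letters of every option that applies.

A, B, C

The schema φ → [R]⟨R⟩φ is axiom B; it is valid on a frame iff R is symmetric.
(A) R is not symmetric (0 R 2 but not 2 R 0), so the schema fails here.
(B) R is not symmetric (0 R 1 but not 1 R 0), so the schema fails here.
(C) R is not symmetric (1 R 3 but not 3 R 1), so the schema fails here.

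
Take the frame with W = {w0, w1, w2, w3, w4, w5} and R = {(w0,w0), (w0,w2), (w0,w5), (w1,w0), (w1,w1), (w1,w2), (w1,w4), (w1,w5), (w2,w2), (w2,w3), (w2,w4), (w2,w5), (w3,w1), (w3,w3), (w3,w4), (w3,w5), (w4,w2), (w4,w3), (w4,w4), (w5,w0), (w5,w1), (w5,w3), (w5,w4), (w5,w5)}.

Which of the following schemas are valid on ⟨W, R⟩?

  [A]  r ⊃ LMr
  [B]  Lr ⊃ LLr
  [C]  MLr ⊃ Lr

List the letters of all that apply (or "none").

none

R is not symmetric: w0 R w2 but not w2 R w0.
R is not transitive: w0 R w2 and w2 R w3 but not w0 R w3.
R is not euclidean: w0 R w2 and w0 R w0 but not w2 R w0.
(A) r ⊃ LMr is axiom B; it is valid on a frame exactly when R is symmetric. R is not symmetric, so not valid.
(B) Lr ⊃ LLr is axiom 4; it is valid on a frame exactly when R is transitive. R is not transitive, so not valid.
(C) the dual of axiom 5: valid iff R is euclidean. R is not euclidean — not valid.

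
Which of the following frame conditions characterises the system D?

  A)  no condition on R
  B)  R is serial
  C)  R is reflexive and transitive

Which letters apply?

(A) this class determines K, not D.
(B) D is sound and complete for exactly this class.
(C) this class determines S4, not D.

B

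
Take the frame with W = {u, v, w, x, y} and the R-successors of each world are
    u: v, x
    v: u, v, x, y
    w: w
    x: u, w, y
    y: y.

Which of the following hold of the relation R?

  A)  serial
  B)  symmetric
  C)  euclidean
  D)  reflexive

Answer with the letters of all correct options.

(A) serial: every world has an R-successor.
(B) not symmetric: v R x but not x R v.
(C) not euclidean: u R x and u R v but not x R v.
(D) not reflexive: not u R u.

A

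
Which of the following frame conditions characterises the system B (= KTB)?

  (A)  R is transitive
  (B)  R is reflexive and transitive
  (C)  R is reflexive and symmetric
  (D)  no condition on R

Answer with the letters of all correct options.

(A) this class determines K4, not B (= KTB).
(B) this class determines S4, not B (= KTB).
(C) B (= KTB) is sound and complete for exactly this class.
(D) this class determines K, not B (= KTB).

C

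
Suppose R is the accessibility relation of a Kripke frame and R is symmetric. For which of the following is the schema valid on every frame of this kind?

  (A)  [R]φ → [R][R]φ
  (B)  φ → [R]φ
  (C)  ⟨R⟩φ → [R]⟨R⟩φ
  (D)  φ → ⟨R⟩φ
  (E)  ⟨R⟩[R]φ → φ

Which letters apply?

E

(A) axiom 4: valid iff R is transitive. Such an R need not be transitive — not valid.
(B) φ → [R]φ is equivalent to ◇p→p; it holds exactly when R ⊆ identity. Such an R need not be a subset of the identity — not valid.
(C) ⟨R⟩φ → [R]⟨R⟩φ is axiom 5; it is valid on a frame exactly when R is euclidean. Such an R need not be euclidean, so not valid.
(D) φ → ⟨R⟩φ is the dual of axiom T, which corresponds to reflexivity. Such an R need not be reflexive — not valid.
(E) ⟨R⟩[R]φ → φ is the dual of axiom B, which corresponds to symmetry. Every such R is symmetric — valid.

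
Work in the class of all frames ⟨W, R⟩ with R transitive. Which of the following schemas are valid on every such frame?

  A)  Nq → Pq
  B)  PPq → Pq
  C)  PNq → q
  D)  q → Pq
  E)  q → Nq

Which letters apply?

B

(A) axiom D: valid iff R is serial. Such an R need not be serial — not valid.
(B) the dual of axiom 4: valid iff R is transitive. Every such R is transitive — valid.
(C) the dual of axiom B: valid iff R is symmetric. Such an R need not be symmetric — not valid.
(D) q → Pq (the dual of axiom T) characterises the reflexive frames. Such an R need not be reflexive — not valid.
(E) q → Nq is valid only on frames where every R-edge is a self-loop. Such an R need not be a subset of the identity — not valid.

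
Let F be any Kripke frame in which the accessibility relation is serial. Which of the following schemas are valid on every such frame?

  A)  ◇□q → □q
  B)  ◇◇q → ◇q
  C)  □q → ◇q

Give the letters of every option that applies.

(A) ◇□q → □q (the dual of axiom 5) characterises the euclidean frames. Such an R need not be euclidean — not valid.
(B) ◇◇q → ◇q (the dual of axiom 4) characterises the transitive frames. Such an R need not be transitive — not valid.
(C) □q → ◇q is axiom D; it is valid on a frame exactly when R is serial. Every such R is serial, so valid.

C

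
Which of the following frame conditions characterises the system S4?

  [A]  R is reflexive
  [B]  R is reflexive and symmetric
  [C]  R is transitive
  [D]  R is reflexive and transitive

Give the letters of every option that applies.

D

(A) this class determines T (= KT), not S4.
(B) this class determines B (= KTB), not S4.
(C) this class determines K4, not S4.
(D) S4 is sound and complete for exactly this class.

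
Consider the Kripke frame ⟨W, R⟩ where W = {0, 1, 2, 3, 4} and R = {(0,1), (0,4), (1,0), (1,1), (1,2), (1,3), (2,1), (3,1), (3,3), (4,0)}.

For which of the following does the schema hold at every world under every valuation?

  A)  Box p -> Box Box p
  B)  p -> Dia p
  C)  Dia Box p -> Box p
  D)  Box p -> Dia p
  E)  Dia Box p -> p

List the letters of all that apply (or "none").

R is not reflexive: not 0 R 0.
R is symmetric: every R-edge is matched by its reverse.
R is not transitive: 0 R 1 and 1 R 0 but not 0 R 0.
R is not euclidean: 0 R 1 and 0 R 4 but not 1 R 4.
R is serial: every world has an R-successor.
(A) Box p -> Box Box p is axiom 4, which corresponds to transitivity. R is not transitive — not valid.
(B) p -> Dia p (the dual of axiom T) characterises the reflexive frames. R is not reflexive — not valid.
(C) Dia Box p -> Box p is the dual of axiom 5, which corresponds to the euclidean property. R is not euclidean — not valid.
(D) Box p -> Dia p is axiom D; it is valid on a frame exactly when R is serial. R is serial, so valid.
(E) Dia Box p -> p is the dual of axiom B; it is valid on a frame exactly when R is symmetric. R is symmetric, so valid.

D, E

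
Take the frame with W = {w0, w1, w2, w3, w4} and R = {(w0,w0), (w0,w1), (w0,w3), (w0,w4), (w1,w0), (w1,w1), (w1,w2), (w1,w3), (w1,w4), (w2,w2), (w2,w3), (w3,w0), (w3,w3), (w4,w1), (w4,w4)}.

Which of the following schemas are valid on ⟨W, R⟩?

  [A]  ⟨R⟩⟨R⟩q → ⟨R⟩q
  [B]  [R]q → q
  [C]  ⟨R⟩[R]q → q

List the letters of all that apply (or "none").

R is reflexive: each world relates to itself.
R is not symmetric: w0 R w4 but not w4 R w0.
R is not transitive: w0 R w1 and w1 R w2 but not w0 R w2.
(A) ⟨R⟩⟨R⟩q → ⟨R⟩q is the dual of axiom 4; it is valid on a frame exactly when R is transitive. R is not transitive, so not valid.
(B) [R]q → q is axiom T, which corresponds to reflexivity. R is reflexive — valid.
(C) ⟨R⟩[R]q → q (the dual of axiom B) characterises the symmetric frames. R is not symmetric — not valid.

B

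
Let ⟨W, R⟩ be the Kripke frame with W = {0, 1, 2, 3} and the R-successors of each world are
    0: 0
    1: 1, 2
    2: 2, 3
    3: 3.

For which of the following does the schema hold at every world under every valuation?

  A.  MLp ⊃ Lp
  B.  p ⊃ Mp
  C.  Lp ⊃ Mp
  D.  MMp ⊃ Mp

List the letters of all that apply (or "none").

B, C

R is reflexive: each world relates to itself.
R is not transitive: 1 R 2 and 2 R 3 but not 1 R 3.
R is not euclidean: 1 R 2 and 1 R 1 but not 2 R 1.
R is serial: every world has an R-successor.
(A) MLp ⊃ Lp is the dual of axiom 5, which corresponds to the euclidean property. R is not euclidean — not valid.
(B) the dual of axiom T: valid iff R is reflexive. R is reflexive — valid.
(C) Lp ⊃ Mp is axiom D, which corresponds to seriality. R is serial — valid.
(D) MMp ⊃ Mp (the dual of axiom 4) characterises the transitive frames. R is not transitive — not valid.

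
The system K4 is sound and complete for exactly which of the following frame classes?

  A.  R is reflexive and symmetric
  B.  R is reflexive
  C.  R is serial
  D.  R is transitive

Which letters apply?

(A) this class determines B (= KTB), not K4.
(B) this class determines T (= KT), not K4.
(C) this class determines D, not K4.
(D) K4 is sound and complete for exactly this class.

D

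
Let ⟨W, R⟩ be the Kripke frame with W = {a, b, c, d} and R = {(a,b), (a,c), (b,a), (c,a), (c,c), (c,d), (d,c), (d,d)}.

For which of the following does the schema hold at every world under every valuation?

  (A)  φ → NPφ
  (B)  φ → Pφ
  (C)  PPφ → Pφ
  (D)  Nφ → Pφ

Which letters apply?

R is not reflexive: not a R a.
R is symmetric: every R-edge is matched by its reverse.
R is not transitive: a R b and b R a but not a R a.
R is serial: every world has an R-successor.
(A) φ → NPφ is axiom B; it is valid on a frame exactly when R is symmetric. R is symmetric, so valid.
(B) φ → Pφ is the dual of axiom T; it is valid on a frame exactly when R is reflexive. R is not reflexive, so not valid.
(C) PPφ → Pφ is the dual of axiom 4; it is valid on a frame exactly when R is transitive. R is not transitive, so not valid.
(D) axiom D: valid iff R is serial. R is serial — valid.

A, D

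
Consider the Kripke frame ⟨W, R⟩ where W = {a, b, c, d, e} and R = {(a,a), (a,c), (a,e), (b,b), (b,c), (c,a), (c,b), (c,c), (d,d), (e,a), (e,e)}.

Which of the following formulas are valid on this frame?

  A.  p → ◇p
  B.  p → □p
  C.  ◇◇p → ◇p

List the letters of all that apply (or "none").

A

R is reflexive: each world relates to itself.
R is not transitive: a R c and c R b but not a R b.
R is not a subset of the identity: a R c with a ≠ c.
(A) p → ◇p is the dual of axiom T, which corresponds to reflexivity. R is reflexive — valid.
(B) p → □p (equivalent to ◇p→p) corresponds to R being a subset of the identity. Here R ⊄ identity, so not valid.
(C) ◇◇p → ◇p is the dual of axiom 4, which corresponds to transitivity. R is not transitive — not valid.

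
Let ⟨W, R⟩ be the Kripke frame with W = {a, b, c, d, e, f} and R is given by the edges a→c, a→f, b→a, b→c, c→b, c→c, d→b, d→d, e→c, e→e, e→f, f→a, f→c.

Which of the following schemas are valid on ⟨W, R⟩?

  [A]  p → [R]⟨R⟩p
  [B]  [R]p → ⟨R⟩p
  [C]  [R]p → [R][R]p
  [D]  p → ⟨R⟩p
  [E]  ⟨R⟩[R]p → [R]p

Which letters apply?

B

R is not reflexive: not a R a.
R is not symmetric: a R c but not c R a.
R is not transitive: a R c and c R b but not a R b.
R is not euclidean: a R c and a R f but not c R f.
R is serial: every world has an R-successor.
(A) p → [R]⟨R⟩p is axiom B, which corresponds to symmetry. R is not symmetric — not valid.
(B) [R]p → ⟨R⟩p is axiom D, which corresponds to seriality. R is serial — valid.
(C) [R]p → [R][R]p (axiom 4) characterises the transitive frames. R is not transitive — not valid.
(D) the dual of axiom T: valid iff R is reflexive. R is not reflexive — not valid.
(E) the dual of axiom 5: valid iff R is euclidean. R is not euclidean — not valid.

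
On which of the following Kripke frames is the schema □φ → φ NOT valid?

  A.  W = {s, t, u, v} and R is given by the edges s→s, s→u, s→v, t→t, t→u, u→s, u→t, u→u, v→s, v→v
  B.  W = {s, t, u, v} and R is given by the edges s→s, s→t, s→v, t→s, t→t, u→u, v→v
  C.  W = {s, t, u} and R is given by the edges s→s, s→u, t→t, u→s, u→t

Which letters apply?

The schema □φ → φ is axiom T; it is valid on a frame iff R is reflexive.
(A) R is reflexive (each world relates to itself), so the schema is valid here.
(B) R is reflexive (each world relates to itself), so the schema is valid here.
(C) R is not reflexive (not u R u), so the schema fails here.

C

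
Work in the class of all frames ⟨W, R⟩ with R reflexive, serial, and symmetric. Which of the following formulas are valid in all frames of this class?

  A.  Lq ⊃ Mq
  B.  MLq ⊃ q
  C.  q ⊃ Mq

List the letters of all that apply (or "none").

A, B, C

(A) Lq ⊃ Mq is axiom D, which corresponds to seriality. Every such R is serial — valid.
(B) MLq ⊃ q is the dual of axiom B, which corresponds to symmetry. Every such R is symmetric — valid.
(C) q ⊃ Mq is the dual of axiom T; it is valid on a frame exactly when R is reflexive. Every such R is reflexive, so valid.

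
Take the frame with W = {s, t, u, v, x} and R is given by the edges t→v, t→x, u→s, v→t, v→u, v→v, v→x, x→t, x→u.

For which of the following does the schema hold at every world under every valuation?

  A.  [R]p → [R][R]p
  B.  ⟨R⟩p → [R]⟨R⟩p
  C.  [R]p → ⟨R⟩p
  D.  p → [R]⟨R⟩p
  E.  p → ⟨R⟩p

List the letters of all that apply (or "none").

R is not reflexive: not s R s.
R is not symmetric: u R s but not s R u.
R is not transitive: t R v and v R t but not t R t.
R is not euclidean: t R x and t R v but not x R v.
R is not serial: s has no R-successor.
(A) [R]p → [R][R]p is axiom 4, which corresponds to transitivity. R is not transitive — not valid.
(B) ⟨R⟩p → [R]⟨R⟩p (axiom 5) characterises the euclidean frames. R is not euclidean — not valid.
(C) axiom D: valid iff R is serial. R is not serial — not valid.
(D) axiom B: valid iff R is symmetric. R is not symmetric — not valid.
(E) p → ⟨R⟩p (the dual of axiom T) characterises the reflexive frames. R is not reflexive — not valid.

none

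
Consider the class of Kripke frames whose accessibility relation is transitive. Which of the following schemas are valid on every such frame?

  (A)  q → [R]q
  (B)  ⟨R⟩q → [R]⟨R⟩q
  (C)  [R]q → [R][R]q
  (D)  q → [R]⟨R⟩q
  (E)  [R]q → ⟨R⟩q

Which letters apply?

(A) q → [R]q is valid only on frames where every R-edge is a self-loop. Such an R need not be a subset of the identity — not valid.
(B) ⟨R⟩q → [R]⟨R⟩q (axiom 5) characterises the euclidean frames. Such an R need not be euclidean — not valid.
(C) [R]q → [R][R]q (axiom 4) characterises the transitive frames. Every such R is transitive — valid.
(D) q → [R]⟨R⟩q is axiom B, which corresponds to symmetry. Such an R need not be symmetric — not valid.
(E) [R]q → ⟨R⟩q is axiom D, which corresponds to seriality. Such an R need not be serial — not valid.

C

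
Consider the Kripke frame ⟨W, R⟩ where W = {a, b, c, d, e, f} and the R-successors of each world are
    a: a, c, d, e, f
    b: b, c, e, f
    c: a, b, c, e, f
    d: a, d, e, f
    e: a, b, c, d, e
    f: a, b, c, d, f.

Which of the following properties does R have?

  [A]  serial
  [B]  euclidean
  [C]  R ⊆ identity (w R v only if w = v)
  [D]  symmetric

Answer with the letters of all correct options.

A, D

(A) serial: every world has an R-successor.
(B) not euclidean: a R c and a R d but not c R d.
(C) not ⊆ identity: a R c with a ≠ c.
(D) symmetric: every R-edge is matched by its reverse.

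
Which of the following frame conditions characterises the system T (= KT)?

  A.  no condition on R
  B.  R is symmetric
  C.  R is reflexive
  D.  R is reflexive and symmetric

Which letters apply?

(A) this class determines K, not T (= KT).
(B) this class determines KB, not T (= KT).
(C) T (= KT) is sound and complete for exactly this class.
(D) this class determines B (= KTB), not T (= KT).

C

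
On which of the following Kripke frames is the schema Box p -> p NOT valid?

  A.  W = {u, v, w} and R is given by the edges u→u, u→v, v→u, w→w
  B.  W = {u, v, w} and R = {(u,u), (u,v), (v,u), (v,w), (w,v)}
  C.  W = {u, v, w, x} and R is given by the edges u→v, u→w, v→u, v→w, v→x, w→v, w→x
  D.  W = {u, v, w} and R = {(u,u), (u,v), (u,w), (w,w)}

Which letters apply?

The schema Box p -> p is axiom T; it is valid on a frame iff R is reflexive.
(A) R is not reflexive (not v R v), so the schema fails here.
(B) R is not reflexive (not v R v), so the schema fails here.
(C) R is not reflexive (not u R u), so the schema fails here.
(D) R is not reflexive (not v R v), so the schema fails here.

A, B, C, D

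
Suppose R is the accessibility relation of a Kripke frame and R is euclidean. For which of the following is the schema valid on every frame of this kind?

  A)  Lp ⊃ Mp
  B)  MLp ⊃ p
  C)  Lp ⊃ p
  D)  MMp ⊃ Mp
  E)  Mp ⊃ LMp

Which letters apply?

(A) Lp ⊃ Mp is axiom D, which corresponds to seriality. Such an R need not be serial — not valid.
(B) MLp ⊃ p (the dual of axiom B) characterises the symmetric frames. Such an R need not be symmetric — not valid.
(C) axiom T: valid iff R is reflexive. Such an R need not be reflexive — not valid.
(D) MMp ⊃ Mp (the dual of axiom 4) characterises the transitive frames. Such an R need not be transitive — not valid.
(E) Mp ⊃ LMp is axiom 5, which corresponds to the euclidean property. Every such R is euclidean — valid.

E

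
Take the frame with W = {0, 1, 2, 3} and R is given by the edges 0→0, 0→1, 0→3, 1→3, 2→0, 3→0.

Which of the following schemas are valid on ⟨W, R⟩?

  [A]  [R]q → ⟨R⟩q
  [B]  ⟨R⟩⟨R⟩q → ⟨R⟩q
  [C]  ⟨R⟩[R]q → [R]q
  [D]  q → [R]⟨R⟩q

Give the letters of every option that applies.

A

R is not symmetric: 0 R 1 but not 1 R 0.
R is not transitive: 1 R 3 and 3 R 0 but not 1 R 0.
R is not euclidean: 0 R 1 and 0 R 0 but not 1 R 0.
R is serial: every world has an R-successor.
(A) axiom D: valid iff R is serial. R is serial — valid.
(B) the dual of axiom 4: valid iff R is transitive. R is not transitive — not valid.
(C) the dual of axiom 5: valid iff R is euclidean. R is not euclidean — not valid.
(D) axiom B: valid iff R is symmetric. R is not symmetric — not valid.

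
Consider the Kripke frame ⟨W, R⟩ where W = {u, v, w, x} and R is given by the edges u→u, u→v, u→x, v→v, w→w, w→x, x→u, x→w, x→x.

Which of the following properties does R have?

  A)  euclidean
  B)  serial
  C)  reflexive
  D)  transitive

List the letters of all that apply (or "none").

B, C

(A) not euclidean: u R v and u R u but not v R u.
(B) serial: every world has an R-successor.
(C) reflexive: each world relates to itself.
(D) not transitive: u R x and x R w but not u R w.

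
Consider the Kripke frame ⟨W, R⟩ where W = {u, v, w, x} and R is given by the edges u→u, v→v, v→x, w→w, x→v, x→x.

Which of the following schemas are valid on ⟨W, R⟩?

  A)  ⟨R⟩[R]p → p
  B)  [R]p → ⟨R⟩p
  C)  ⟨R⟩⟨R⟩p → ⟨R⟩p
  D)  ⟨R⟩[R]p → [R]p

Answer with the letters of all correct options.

R is symmetric: every R-edge is matched by its reverse.
R is transitive: R is closed under composition.
R is euclidean: any two R-successors of the same world are R-related.
R is serial: every world has an R-successor.
(A) the dual of axiom B: valid iff R is symmetric. R is symmetric — valid.
(B) axiom D: valid iff R is serial. R is serial — valid.
(C) the dual of axiom 4: valid iff R is transitive. R is transitive — valid.
(D) ⟨R⟩[R]p → [R]p is the dual of axiom 5, which corresponds to the euclidean property. R is euclidean — valid.

A, B, C, D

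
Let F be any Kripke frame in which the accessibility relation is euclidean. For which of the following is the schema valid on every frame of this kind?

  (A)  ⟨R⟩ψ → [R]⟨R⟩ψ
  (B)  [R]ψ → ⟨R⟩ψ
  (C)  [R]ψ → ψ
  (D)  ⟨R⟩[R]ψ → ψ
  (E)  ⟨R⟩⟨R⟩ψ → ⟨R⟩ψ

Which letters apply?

(A) axiom 5: valid iff R is euclidean. Every such R is euclidean — valid.
(B) axiom D: valid iff R is serial. Such an R need not be serial — not valid.
(C) [R]ψ → ψ (axiom T) characterises the reflexive frames. Such an R need not be reflexive — not valid.
(D) the dual of axiom B: valid iff R is symmetric. Such an R need not be symmetric — not valid.
(E) the dual of axiom 4: valid iff R is transitive. Such an R need not be transitive — not valid.

A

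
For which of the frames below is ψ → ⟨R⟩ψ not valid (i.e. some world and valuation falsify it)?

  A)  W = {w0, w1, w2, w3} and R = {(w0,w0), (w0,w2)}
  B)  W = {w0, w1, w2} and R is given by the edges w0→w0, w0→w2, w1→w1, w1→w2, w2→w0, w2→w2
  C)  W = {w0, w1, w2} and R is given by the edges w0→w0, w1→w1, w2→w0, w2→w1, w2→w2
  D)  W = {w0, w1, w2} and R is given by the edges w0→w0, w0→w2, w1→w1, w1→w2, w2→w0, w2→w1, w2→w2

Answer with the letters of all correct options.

The schema ψ → ⟨R⟩ψ is the dual of axiom T; it is valid on a frame iff R is reflexive.
(A) R is not reflexive (not w1 R w1), so the schema fails here.
(B) R is reflexive (each world relates to itself), so the schema is valid here.
(C) R is reflexive (each world relates to itself), so the schema is valid here.
(D) R is reflexive (each world relates to itself), so the schema is valid here.

A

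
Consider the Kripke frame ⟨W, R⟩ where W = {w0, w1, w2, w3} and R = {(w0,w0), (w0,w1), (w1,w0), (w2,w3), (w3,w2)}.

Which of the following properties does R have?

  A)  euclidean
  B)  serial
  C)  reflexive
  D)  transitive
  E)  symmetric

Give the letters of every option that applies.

(A) not euclidean: w0 R w1 and w0 R w1 but not w1 R w1.
(B) serial: every world has an R-successor.
(C) not reflexive: not w1 R w1.
(D) not transitive: w1 R w0 and w0 R w1 but not w1 R w1.
(E) symmetric: every R-edge is matched by its reverse.

B, E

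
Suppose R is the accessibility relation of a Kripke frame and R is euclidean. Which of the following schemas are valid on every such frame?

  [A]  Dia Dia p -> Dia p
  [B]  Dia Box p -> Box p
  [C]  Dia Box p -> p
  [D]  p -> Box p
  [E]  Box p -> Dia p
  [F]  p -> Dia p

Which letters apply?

B

(A) the dual of axiom 4: valid iff R is transitive. Such an R need not be transitive — not valid.
(B) Dia Box p -> Box p is the dual of axiom 5; it is valid on a frame exactly when R is euclidean. Every such R is euclidean, so valid.
(C) Dia Box p -> p is the dual of axiom B, which corresponds to symmetry. Such an R need not be symmetric — not valid.
(D) p -> Box p (equivalent to ◇p→p) corresponds to R being a subset of the identity. Such an R need not be a subset of the identity, so not valid.
(E) Box p -> Dia p is axiom D; it is valid on a frame exactly when R is serial. Such an R need not be serial, so not valid.
(F) the dual of axiom T: valid iff R is reflexive. Such an R need not be reflexive — not valid.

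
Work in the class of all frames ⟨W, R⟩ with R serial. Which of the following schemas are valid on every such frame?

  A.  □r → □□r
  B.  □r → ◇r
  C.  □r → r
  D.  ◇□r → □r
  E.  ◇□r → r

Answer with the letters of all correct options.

(A) □r → □□r is axiom 4, which corresponds to transitivity. Such an R need not be transitive — not valid.
(B) □r → ◇r is axiom D; it is valid on a frame exactly when R is serial. Every such R is serial, so valid.
(C) axiom T: valid iff R is reflexive. Such an R need not be reflexive — not valid.
(D) ◇□r → □r (the dual of axiom 5) characterises the euclidean frames. Such an R need not be euclidean — not valid.
(E) ◇□r → r (the dual of axiom B) characterises the symmetric frames. Such an R need not be symmetric — not valid.

B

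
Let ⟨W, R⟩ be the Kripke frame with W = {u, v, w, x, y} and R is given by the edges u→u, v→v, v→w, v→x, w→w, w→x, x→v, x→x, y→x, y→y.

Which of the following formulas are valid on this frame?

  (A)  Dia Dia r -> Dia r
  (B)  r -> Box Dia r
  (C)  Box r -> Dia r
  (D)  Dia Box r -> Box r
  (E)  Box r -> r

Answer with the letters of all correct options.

C, E

R is reflexive: each world relates to itself.
R is not symmetric: v R w but not w R v.
R is not transitive: w R x and x R v but not w R v.
R is not euclidean: v R w and v R v but not w R v.
R is serial: every world has an R-successor.
(A) Dia Dia r -> Dia r is the dual of axiom 4, which corresponds to transitivity. R is not transitive — not valid.
(B) r -> Box Dia r is axiom B, which corresponds to symmetry. R is not symmetric — not valid.
(C) Box r -> Dia r is axiom D; it is valid on a frame exactly when R is serial. R is serial, so valid.
(D) the dual of axiom 5: valid iff R is euclidean. R is not euclidean — not valid.
(E) Box r -> r is axiom T, which corresponds to reflexivity. R is reflexive — valid.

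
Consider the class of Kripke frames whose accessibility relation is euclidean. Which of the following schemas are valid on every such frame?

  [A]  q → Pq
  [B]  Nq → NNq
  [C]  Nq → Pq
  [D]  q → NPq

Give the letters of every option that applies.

(A) the dual of axiom T: valid iff R is reflexive. Such an R need not be reflexive — not valid.
(B) Nq → NNq (axiom 4) characterises the transitive frames. Such an R need not be transitive — not valid.
(C) Nq → Pq is axiom D; it is valid on a frame exactly when R is serial. Such an R need not be serial, so not valid.
(D) axiom B: valid iff R is symmetric. Such an R need not be symmetric — not valid.

none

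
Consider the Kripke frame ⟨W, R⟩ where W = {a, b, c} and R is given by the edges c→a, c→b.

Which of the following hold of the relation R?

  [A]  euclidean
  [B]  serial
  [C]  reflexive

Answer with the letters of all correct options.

none

(A) not euclidean: c R a and c R b but not a R b.
(B) not serial: a has no R-successor.
(C) not reflexive: not a R a.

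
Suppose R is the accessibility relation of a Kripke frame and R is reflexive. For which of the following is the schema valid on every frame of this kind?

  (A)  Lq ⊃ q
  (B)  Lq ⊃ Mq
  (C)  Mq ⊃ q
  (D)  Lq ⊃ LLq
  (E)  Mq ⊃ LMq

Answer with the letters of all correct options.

A, B

A reflexive relation is serial.
(A) Lq ⊃ q is axiom T, which corresponds to reflexivity. Every such R is reflexive — valid.
(B) Lq ⊃ Mq is axiom D; it is valid on a frame exactly when R is serial. Every such R is serial, so valid.
(C) Mq ⊃ q is valid only on frames where every R-edge is a self-loop. Such an R need not be a subset of the identity — not valid.
(D) Lq ⊃ LLq is axiom 4, which corresponds to transitivity. Such an R need not be transitive — not valid.
(E) Mq ⊃ LMq (axiom 5) characterises the euclidean frames. Such an R need not be euclidean — not valid.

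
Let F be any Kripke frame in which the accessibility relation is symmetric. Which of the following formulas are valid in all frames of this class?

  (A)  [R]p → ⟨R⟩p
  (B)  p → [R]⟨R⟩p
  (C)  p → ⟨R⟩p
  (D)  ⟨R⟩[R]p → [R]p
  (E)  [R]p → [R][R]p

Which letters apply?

(A) axiom D: valid iff R is serial. Such an R need not be serial — not valid.
(B) p → [R]⟨R⟩p is axiom B, which corresponds to symmetry. Every such R is symmetric — valid.
(C) p → ⟨R⟩p is the dual of axiom T, which corresponds to reflexivity. Such an R need not be reflexive — not valid.
(D) ⟨R⟩[R]p → [R]p (the dual of axiom 5) characterises the euclidean frames. Such an R need not be euclidean — not valid.
(E) [R]p → [R][R]p is axiom 4; it is valid on a frame exactly when R is transitive. Such an R need not be transitive, so not valid.

B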